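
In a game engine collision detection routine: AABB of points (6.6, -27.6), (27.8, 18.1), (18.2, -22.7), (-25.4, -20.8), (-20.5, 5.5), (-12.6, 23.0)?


x range: [-25.4, 27.8]
y range: [-27.6, 23]
Bounding box: (-25.4,-27.6) to (27.8,23)

(-25.4,-27.6) to (27.8,23)


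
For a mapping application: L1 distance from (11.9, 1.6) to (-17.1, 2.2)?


|11.9-(-17.1)| + |1.6-2.2| = 29 + 0.6 = 29.6

29.6


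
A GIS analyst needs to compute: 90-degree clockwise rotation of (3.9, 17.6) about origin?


90° CW: (x,y) -> (y, -x)
(3.9,17.6) -> (17.6, -3.9)

(17.6, -3.9)


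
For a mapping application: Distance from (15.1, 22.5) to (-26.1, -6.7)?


dx=-41.2, dy=-29.2
d^2 = (-41.2)^2 + (-29.2)^2 = 2550.08
d = sqrt(2550.08) = 50.4983

50.4983


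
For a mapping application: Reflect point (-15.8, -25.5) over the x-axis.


Reflection over x-axis: (x,y) -> (x,-y)
(-15.8, -25.5) -> (-15.8, 25.5)

(-15.8, 25.5)


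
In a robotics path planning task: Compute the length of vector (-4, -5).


|u| = sqrt((-4)^2 + (-5)^2) = sqrt(41) = 6.4031

6.4031


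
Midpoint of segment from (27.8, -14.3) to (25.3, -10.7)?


M = ((27.8+25.3)/2, ((-14.3)+(-10.7))/2)
= (26.55, -12.5)

(26.55, -12.5)


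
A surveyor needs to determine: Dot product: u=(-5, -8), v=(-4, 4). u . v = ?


u . v = u_x*v_x + u_y*v_y = (-5)*(-4) + (-8)*4
= 20 + (-32) = -12

-12


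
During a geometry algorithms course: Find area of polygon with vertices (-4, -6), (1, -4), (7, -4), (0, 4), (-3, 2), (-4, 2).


Shoelace sum: ((-4)*(-4) - 1*(-6)) + (1*(-4) - 7*(-4)) + (7*4 - 0*(-4)) + (0*2 - (-3)*4) + ((-3)*2 - (-4)*2) + ((-4)*(-6) - (-4)*2)
= 120
Area = |120|/2 = 60

60


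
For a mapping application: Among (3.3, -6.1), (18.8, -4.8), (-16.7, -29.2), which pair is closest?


d(P0,P1) = 15.5544, d(P0,P2) = 30.555, d(P1,P2) = 43.0768
Closest: P0 and P1

Closest pair: (3.3, -6.1) and (18.8, -4.8), distance = 15.5544


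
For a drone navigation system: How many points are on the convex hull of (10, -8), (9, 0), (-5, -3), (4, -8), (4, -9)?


Convex hull vertices (CCW): (-5, -3), (4, -9), (10, -8), (9, 0)
Count = 4

4


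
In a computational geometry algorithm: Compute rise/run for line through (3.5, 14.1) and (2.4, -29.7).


slope = (y2-y1)/(x2-x1) = ((-29.7)-14.1)/(2.4-3.5) = (-43.8)/(-1.1) = 39.8182

39.8182


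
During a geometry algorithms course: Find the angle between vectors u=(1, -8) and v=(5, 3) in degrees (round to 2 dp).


u.v = -19, |u| = sqrt(65) = 8.0623, |v| = sqrt(34) = 5.831
cos(theta) = u.v/(|u||v|) = -19/sqrt(2210) = -0.404164
theta = acos(-0.404164) = 113.84 degrees

113.84 degrees


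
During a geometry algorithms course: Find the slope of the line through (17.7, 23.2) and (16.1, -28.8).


slope = (y2-y1)/(x2-x1) = ((-28.8)-23.2)/(16.1-17.7) = (-52)/(-1.6) = 32.5

32.5


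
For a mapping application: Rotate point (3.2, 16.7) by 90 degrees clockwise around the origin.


90° CW: (x,y) -> (y, -x)
(3.2,16.7) -> (16.7, -3.2)

(16.7, -3.2)


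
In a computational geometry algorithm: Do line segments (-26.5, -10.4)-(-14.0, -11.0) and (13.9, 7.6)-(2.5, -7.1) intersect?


Cross products: d1=-388.68, d2=-198.09, d3=249.24, d4=58.65
d1*d2 < 0 and d3*d4 < 0? no

No, they don't intersect


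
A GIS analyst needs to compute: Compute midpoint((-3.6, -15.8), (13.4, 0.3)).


M = (((-3.6)+13.4)/2, ((-15.8)+0.3)/2)
= (4.9, -7.75)

(4.9, -7.75)


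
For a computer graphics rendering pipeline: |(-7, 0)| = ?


|u| = sqrt((-7)^2 + 0^2) = sqrt(49) = 7

7


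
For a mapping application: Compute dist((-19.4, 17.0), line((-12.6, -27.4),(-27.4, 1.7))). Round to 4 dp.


|cross product| = 459.24
|line direction| = sqrt(1065.85) = 32.6474
Distance = 459.24/sqrt(1065.85) = 14.0667

14.0667


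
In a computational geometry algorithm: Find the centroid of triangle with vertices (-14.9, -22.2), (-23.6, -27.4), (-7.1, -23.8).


Centroid = ((x_A+x_B+x_C)/3, (y_A+y_B+y_C)/3)
= (((-14.9)+(-23.6)+(-7.1))/3, ((-22.2)+(-27.4)+(-23.8))/3)
= (-15.2, -24.4667)

(-15.2, -24.4667)


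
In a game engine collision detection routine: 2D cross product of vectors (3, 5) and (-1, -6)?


u x v = u_x*v_y - u_y*v_x = 3*(-6) - 5*(-1)
= (-18) - (-5) = -13

-13


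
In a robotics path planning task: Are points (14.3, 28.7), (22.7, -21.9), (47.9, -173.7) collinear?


Cross product: (22.7-14.3)*((-173.7)-28.7) - ((-21.9)-28.7)*(47.9-14.3)
= 0

Yes, collinear


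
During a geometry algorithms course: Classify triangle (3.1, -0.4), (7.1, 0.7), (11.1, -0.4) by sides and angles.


Side lengths squared: AB^2=17.21, BC^2=17.21, CA^2=64
Sorted: [17.21, 17.21, 64]
By sides: Isosceles, By angles: Obtuse

Isosceles, Obtuse


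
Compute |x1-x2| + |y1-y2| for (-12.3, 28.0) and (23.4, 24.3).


|(-12.3)-23.4| + |28-24.3| = 35.7 + 3.7 = 39.4

39.4


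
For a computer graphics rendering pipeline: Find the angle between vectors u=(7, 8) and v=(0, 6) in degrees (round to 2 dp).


u.v = 48, |u| = sqrt(113) = 10.6301, |v| = sqrt(36) = 6
cos(theta) = u.v/(|u||v|) = 48/sqrt(4068) = 0.752577
theta = acos(0.752577) = 41.19 degrees

41.19 degrees


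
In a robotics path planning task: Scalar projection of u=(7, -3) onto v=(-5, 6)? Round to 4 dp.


u.v = -53, |v| = sqrt(61) = 7.8102
Scalar projection = u.v / |v| = -53 / sqrt(61) = -6.786

-6.786


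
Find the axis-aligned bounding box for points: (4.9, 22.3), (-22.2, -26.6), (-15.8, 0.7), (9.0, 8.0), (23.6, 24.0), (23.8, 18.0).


x range: [-22.2, 23.8]
y range: [-26.6, 24]
Bounding box: (-22.2,-26.6) to (23.8,24)

(-22.2,-26.6) to (23.8,24)


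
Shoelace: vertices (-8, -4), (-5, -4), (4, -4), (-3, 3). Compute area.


Shoelace sum: ((-8)*(-4) - (-5)*(-4)) + ((-5)*(-4) - 4*(-4)) + (4*3 - (-3)*(-4)) + ((-3)*(-4) - (-8)*3)
= 84
Area = |84|/2 = 42

42


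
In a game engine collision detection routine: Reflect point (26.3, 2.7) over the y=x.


Reflection over y=x: (x,y) -> (y,x)
(26.3, 2.7) -> (2.7, 26.3)

(2.7, 26.3)


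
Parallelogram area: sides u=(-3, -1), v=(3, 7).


|u x v| = |(-3)*7 - (-1)*3|
= |(-21) - (-3)| = 18

18


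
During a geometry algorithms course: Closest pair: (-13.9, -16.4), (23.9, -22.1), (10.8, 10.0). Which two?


d(P0,P1) = 38.2273, d(P0,P2) = 36.1531, d(P1,P2) = 34.6702
Closest: P1 and P2

Closest pair: (23.9, -22.1) and (10.8, 10.0), distance = 34.6702


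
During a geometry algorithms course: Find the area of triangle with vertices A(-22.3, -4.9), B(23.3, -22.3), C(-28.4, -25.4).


Area = |x_A(y_B-y_C) + x_B(y_C-y_A) + x_C(y_A-y_B)|/2
= |(-69.13) + (-477.65) + (-494.16)|/2
= 1040.94/2 = 520.47

520.47


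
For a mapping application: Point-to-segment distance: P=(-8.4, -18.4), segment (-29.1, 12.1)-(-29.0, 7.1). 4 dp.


Project P onto AB: t = 1 (clamped to [0,1])
Closest point on segment: (-29, 7.1)
Distance: 32.7812

32.7812


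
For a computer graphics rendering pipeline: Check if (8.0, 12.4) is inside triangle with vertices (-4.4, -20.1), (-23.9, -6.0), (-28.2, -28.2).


Cross products: AB x AP = -808.59, BC x BP = 629.06, CA x CP = 673.06
All same sign? no

No, outside


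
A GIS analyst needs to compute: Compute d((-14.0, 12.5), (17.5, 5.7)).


dx=31.5, dy=-6.8
d^2 = 31.5^2 + (-6.8)^2 = 1038.49
d = sqrt(1038.49) = 32.2256

32.2256


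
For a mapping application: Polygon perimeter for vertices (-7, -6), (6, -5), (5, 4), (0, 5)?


Sides: (-7, -6)->(6, -5): sqrt(170) = 13.038405, (6, -5)->(5, 4): sqrt(82) = 9.055385, (5, 4)->(0, 5): sqrt(26) = 5.09902, (0, 5)->(-7, -6): sqrt(170) = 13.038405
Sum = 40.231215
Perimeter = 40.2312

40.2312


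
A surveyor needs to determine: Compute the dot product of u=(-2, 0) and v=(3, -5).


u . v = u_x*v_x + u_y*v_y = (-2)*3 + 0*(-5)
= (-6) + 0 = -6

-6


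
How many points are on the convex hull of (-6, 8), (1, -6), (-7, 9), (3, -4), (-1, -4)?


Convex hull vertices (CCW): (-7, 9), (-1, -4), (1, -6), (3, -4), (-6, 8)
Count = 5

5


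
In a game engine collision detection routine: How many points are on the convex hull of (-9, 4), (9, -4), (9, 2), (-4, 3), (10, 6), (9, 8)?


Convex hull vertices (CCW): (-9, 4), (9, -4), (10, 6), (9, 8)
Count = 4

4


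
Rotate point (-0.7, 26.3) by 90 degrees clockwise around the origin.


90° CW: (x,y) -> (y, -x)
(-0.7,26.3) -> (26.3, 0.7)

(26.3, 0.7)


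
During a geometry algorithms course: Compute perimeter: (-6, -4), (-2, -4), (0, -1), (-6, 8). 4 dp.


Sides: (-6, -4)->(-2, -4): sqrt(16) = 4, (-2, -4)->(0, -1): sqrt(13) = 3.605551, (0, -1)->(-6, 8): sqrt(117) = 10.816654, (-6, 8)->(-6, -4): sqrt(144) = 12
Sum = 30.422205
Perimeter = 30.4222

30.4222


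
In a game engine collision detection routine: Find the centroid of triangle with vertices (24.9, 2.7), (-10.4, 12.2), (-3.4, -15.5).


Centroid = ((x_A+x_B+x_C)/3, (y_A+y_B+y_C)/3)
= ((24.9+(-10.4)+(-3.4))/3, (2.7+12.2+(-15.5))/3)
= (3.7, -0.2)

(3.7, -0.2)


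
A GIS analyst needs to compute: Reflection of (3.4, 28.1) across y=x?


Reflection over y=x: (x,y) -> (y,x)
(3.4, 28.1) -> (28.1, 3.4)

(28.1, 3.4)


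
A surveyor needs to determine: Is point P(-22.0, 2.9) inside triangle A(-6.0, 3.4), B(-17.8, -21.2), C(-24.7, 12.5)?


Cross products: AB x AP = -387.7, BC x BP = -24.75, CA x CP = -154.95
All same sign? yes

Yes, inside


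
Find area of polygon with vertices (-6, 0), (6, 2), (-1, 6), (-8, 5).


Shoelace sum: ((-6)*2 - 6*0) + (6*6 - (-1)*2) + ((-1)*5 - (-8)*6) + ((-8)*0 - (-6)*5)
= 99
Area = |99|/2 = 49.5

49.5


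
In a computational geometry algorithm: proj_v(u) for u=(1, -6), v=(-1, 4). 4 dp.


u.v = -25, |v| = sqrt(17) = 4.1231
Scalar projection = u.v / |v| = -25 / sqrt(17) = -6.0634

-6.0634


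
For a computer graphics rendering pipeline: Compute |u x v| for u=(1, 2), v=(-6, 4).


|u x v| = |1*4 - 2*(-6)|
= |4 - (-12)| = 16

16


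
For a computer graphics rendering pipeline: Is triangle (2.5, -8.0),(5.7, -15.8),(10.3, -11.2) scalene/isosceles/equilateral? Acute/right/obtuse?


Side lengths squared: AB^2=71.08, BC^2=42.32, CA^2=71.08
Sorted: [42.32, 71.08, 71.08]
By sides: Isosceles, By angles: Acute

Isosceles, Acute


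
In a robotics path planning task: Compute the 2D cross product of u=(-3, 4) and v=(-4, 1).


u x v = u_x*v_y - u_y*v_x = (-3)*1 - 4*(-4)
= (-3) - (-16) = 13

13


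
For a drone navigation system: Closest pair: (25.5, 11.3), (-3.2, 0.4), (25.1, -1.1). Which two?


d(P0,P1) = 30.7002, d(P0,P2) = 12.4064, d(P1,P2) = 28.3397
Closest: P0 and P2

Closest pair: (25.5, 11.3) and (25.1, -1.1), distance = 12.4064


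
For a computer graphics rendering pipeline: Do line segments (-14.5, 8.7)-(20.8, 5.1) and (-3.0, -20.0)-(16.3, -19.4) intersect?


Cross products: d1=560.81, d2=470.15, d3=-971.71, d4=-881.05
d1*d2 < 0 and d3*d4 < 0? no

No, they don't intersect


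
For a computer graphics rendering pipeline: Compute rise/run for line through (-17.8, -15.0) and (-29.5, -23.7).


slope = (y2-y1)/(x2-x1) = ((-23.7)-(-15))/((-29.5)-(-17.8)) = (-8.7)/(-11.7) = 0.7436

0.7436


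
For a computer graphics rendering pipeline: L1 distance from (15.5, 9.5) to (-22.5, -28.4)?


|15.5-(-22.5)| + |9.5-(-28.4)| = 38 + 37.9 = 75.9

75.9


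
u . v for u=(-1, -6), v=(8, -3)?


u . v = u_x*v_x + u_y*v_y = (-1)*8 + (-6)*(-3)
= (-8) + 18 = 10

10


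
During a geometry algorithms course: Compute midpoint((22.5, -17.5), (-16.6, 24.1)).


M = ((22.5+(-16.6))/2, ((-17.5)+24.1)/2)
= (2.95, 3.3)

(2.95, 3.3)


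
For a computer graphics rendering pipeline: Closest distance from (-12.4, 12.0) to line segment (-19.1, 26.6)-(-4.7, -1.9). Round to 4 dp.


Project P onto AB: t = 0.5027 (clamped to [0,1])
Closest point on segment: (-11.8608, 12.2724)
Distance: 0.6041

0.6041


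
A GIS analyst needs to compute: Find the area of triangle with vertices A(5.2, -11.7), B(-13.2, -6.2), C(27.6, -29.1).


Area = |x_A(y_B-y_C) + x_B(y_C-y_A) + x_C(y_A-y_B)|/2
= |119.08 + 229.68 + (-151.8)|/2
= 196.96/2 = 98.48

98.48


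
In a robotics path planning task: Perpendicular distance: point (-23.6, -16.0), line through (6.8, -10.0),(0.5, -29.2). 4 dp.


|cross product| = 545.88
|line direction| = sqrt(408.33) = 20.2072
Distance = 545.88/sqrt(408.33) = 27.0142

27.0142


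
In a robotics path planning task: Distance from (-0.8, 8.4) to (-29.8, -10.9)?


dx=-29, dy=-19.3
d^2 = (-29)^2 + (-19.3)^2 = 1213.49
d = sqrt(1213.49) = 34.8352

34.8352


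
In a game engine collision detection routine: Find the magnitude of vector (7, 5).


|u| = sqrt(7^2 + 5^2) = sqrt(74) = 8.6023

8.6023


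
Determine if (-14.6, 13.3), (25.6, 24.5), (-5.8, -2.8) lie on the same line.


Cross product: (25.6-(-14.6))*((-2.8)-13.3) - (24.5-13.3)*((-5.8)-(-14.6))
= -745.78

No, not collinear


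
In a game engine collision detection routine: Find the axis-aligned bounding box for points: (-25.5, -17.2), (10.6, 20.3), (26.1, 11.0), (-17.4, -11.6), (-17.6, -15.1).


x range: [-25.5, 26.1]
y range: [-17.2, 20.3]
Bounding box: (-25.5,-17.2) to (26.1,20.3)

(-25.5,-17.2) to (26.1,20.3)


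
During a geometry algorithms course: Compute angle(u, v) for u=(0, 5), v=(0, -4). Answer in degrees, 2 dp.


u.v = -20, |u| = sqrt(25) = 5, |v| = sqrt(16) = 4
cos(theta) = u.v/(|u||v|) = -20/sqrt(400) = -1
theta = acos(-1) = 180 degrees

180 degrees


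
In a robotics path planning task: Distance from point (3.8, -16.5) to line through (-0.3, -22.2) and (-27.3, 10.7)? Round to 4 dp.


|cross product| = 288.79
|line direction| = sqrt(1811.41) = 42.5607
Distance = 288.79/sqrt(1811.41) = 6.7854

6.7854


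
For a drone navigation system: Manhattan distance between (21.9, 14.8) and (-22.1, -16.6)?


|21.9-(-22.1)| + |14.8-(-16.6)| = 44 + 31.4 = 75.4

75.4


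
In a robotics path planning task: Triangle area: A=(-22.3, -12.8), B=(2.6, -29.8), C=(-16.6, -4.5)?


Area = |x_A(y_B-y_C) + x_B(y_C-y_A) + x_C(y_A-y_B)|/2
= |564.19 + 21.58 + (-282.2)|/2
= 303.57/2 = 151.785

151.785


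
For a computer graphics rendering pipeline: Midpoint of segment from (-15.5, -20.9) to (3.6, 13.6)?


M = (((-15.5)+3.6)/2, ((-20.9)+13.6)/2)
= (-5.95, -3.65)

(-5.95, -3.65)


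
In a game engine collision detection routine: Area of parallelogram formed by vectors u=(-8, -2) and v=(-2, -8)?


|u x v| = |(-8)*(-8) - (-2)*(-2)|
= |64 - 4| = 60

60


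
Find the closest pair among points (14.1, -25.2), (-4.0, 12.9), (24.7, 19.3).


d(P0,P1) = 42.1808, d(P0,P2) = 45.7451, d(P1,P2) = 29.4049
Closest: P1 and P2

Closest pair: (-4.0, 12.9) and (24.7, 19.3), distance = 29.4049


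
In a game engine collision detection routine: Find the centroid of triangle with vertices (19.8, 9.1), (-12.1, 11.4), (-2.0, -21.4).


Centroid = ((x_A+x_B+x_C)/3, (y_A+y_B+y_C)/3)
= ((19.8+(-12.1)+(-2))/3, (9.1+11.4+(-21.4))/3)
= (1.9, -0.3)

(1.9, -0.3)


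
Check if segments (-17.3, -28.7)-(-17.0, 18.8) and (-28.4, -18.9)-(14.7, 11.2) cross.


Cross products: d1=-756.49, d2=1281.73, d3=530.19, d4=-1508.03
d1*d2 < 0 and d3*d4 < 0? yes

Yes, they intersect


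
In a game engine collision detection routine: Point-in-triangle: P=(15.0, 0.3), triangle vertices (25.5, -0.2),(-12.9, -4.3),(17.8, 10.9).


Cross products: AB x AP = -62.25, BC x BP = -282.86, CA x CP = -112.7
All same sign? yes

Yes, inside


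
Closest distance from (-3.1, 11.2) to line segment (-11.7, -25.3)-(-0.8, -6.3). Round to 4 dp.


Project P onto AB: t = 1 (clamped to [0,1])
Closest point on segment: (-0.8, -6.3)
Distance: 17.6505

17.6505


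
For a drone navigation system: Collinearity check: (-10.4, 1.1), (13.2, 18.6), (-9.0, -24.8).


Cross product: (13.2-(-10.4))*((-24.8)-1.1) - (18.6-1.1)*((-9)-(-10.4))
= -635.74

No, not collinear


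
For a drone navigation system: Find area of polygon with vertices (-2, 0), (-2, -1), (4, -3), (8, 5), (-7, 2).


Shoelace sum: ((-2)*(-1) - (-2)*0) + ((-2)*(-3) - 4*(-1)) + (4*5 - 8*(-3)) + (8*2 - (-7)*5) + ((-7)*0 - (-2)*2)
= 111
Area = |111|/2 = 55.5

55.5


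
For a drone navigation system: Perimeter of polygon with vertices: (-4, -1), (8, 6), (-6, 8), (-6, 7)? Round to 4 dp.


Sides: (-4, -1)->(8, 6): sqrt(193) = 13.892444, (8, 6)->(-6, 8): sqrt(200) = 14.142136, (-6, 8)->(-6, 7): sqrt(1) = 1, (-6, 7)->(-4, -1): sqrt(68) = 8.246211
Sum = 37.280791
Perimeter = 37.2808

37.2808


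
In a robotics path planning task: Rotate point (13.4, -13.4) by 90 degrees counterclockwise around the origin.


90° CCW: (x,y) -> (-y, x)
(13.4,-13.4) -> (13.4, 13.4)

(13.4, 13.4)


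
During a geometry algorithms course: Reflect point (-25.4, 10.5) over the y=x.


Reflection over y=x: (x,y) -> (y,x)
(-25.4, 10.5) -> (10.5, -25.4)

(10.5, -25.4)


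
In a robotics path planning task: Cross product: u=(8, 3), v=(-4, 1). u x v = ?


u x v = u_x*v_y - u_y*v_x = 8*1 - 3*(-4)
= 8 - (-12) = 20

20


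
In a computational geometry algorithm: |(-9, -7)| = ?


|u| = sqrt((-9)^2 + (-7)^2) = sqrt(130) = 11.4018

11.4018


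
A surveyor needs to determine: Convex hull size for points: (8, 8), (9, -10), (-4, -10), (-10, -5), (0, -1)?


Convex hull vertices (CCW): (-10, -5), (-4, -10), (9, -10), (8, 8)
Count = 4

4


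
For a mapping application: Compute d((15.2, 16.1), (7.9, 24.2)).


dx=-7.3, dy=8.1
d^2 = (-7.3)^2 + 8.1^2 = 118.9
d = sqrt(118.9) = 10.9041

10.9041


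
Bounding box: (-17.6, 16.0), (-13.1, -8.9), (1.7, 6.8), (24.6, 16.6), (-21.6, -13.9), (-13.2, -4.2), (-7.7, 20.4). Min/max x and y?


x range: [-21.6, 24.6]
y range: [-13.9, 20.4]
Bounding box: (-21.6,-13.9) to (24.6,20.4)

(-21.6,-13.9) to (24.6,20.4)


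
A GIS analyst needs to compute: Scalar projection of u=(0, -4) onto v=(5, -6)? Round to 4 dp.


u.v = 24, |v| = sqrt(61) = 7.8102
Scalar projection = u.v / |v| = 24 / sqrt(61) = 3.0729

3.0729


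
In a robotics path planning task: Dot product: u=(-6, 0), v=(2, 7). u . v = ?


u . v = u_x*v_x + u_y*v_y = (-6)*2 + 0*7
= (-12) + 0 = -12

-12


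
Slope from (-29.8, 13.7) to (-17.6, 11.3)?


slope = (y2-y1)/(x2-x1) = (11.3-13.7)/((-17.6)-(-29.8)) = (-2.4)/12.2 = -0.1967

-0.1967


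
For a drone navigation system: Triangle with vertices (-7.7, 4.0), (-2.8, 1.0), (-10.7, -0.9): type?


Side lengths squared: AB^2=33.01, BC^2=66.02, CA^2=33.01
Sorted: [33.01, 33.01, 66.02]
By sides: Isosceles, By angles: Right

Isosceles, Right


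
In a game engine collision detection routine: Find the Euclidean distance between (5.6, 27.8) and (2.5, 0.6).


dx=-3.1, dy=-27.2
d^2 = (-3.1)^2 + (-27.2)^2 = 749.45
d = sqrt(749.45) = 27.3761

27.3761


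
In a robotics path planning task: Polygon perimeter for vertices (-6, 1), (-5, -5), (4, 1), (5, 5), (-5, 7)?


Sides: (-6, 1)->(-5, -5): sqrt(37) = 6.082763, (-5, -5)->(4, 1): sqrt(117) = 10.816654, (4, 1)->(5, 5): sqrt(17) = 4.123106, (5, 5)->(-5, 7): sqrt(104) = 10.198039, (-5, 7)->(-6, 1): sqrt(37) = 6.082763
Sum = 37.303325
Perimeter = 37.3033

37.3033


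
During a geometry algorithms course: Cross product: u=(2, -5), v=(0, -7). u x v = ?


u x v = u_x*v_y - u_y*v_x = 2*(-7) - (-5)*0
= (-14) - 0 = -14

-14


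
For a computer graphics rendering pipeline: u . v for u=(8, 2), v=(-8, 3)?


u . v = u_x*v_x + u_y*v_y = 8*(-8) + 2*3
= (-64) + 6 = -58

-58


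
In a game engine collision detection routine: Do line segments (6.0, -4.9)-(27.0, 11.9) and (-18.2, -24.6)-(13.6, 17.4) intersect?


Cross products: d1=-389.94, d2=-737.7, d3=-7.14, d4=340.62
d1*d2 < 0 and d3*d4 < 0? no

No, they don't intersect


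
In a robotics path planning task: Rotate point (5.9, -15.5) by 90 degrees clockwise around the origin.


90° CW: (x,y) -> (y, -x)
(5.9,-15.5) -> (-15.5, -5.9)

(-15.5, -5.9)


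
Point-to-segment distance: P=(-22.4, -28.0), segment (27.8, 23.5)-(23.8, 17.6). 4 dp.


Project P onto AB: t = 1 (clamped to [0,1])
Closest point on segment: (23.8, 17.6)
Distance: 64.9138

64.9138


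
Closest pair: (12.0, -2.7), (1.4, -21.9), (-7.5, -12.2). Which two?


d(P0,P1) = 21.9317, d(P0,P2) = 21.691, d(P1,P2) = 13.1643
Closest: P1 and P2

Closest pair: (1.4, -21.9) and (-7.5, -12.2), distance = 13.1643


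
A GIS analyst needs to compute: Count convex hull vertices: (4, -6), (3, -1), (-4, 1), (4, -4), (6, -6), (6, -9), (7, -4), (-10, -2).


Convex hull vertices (CCW): (-10, -2), (6, -9), (7, -4), (3, -1), (-4, 1)
Count = 5

5


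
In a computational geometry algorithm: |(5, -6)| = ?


|u| = sqrt(5^2 + (-6)^2) = sqrt(61) = 7.8102

7.8102


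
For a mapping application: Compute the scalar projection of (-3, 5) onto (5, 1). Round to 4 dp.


u.v = -10, |v| = sqrt(26) = 5.099
Scalar projection = u.v / |v| = -10 / sqrt(26) = -1.9612

-1.9612


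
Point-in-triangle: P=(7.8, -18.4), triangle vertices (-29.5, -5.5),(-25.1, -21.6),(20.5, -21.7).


Cross products: AB x AP = 543.77, BC x BP = 149.21, CA x CP = 40.74
All same sign? yes

Yes, inside


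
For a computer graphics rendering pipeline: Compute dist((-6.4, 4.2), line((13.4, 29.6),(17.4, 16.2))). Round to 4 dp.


|cross product| = 366.92
|line direction| = sqrt(195.56) = 13.9843
Distance = 366.92/sqrt(195.56) = 26.238

26.238


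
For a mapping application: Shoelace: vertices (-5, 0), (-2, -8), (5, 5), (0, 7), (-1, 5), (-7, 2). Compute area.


Shoelace sum: ((-5)*(-8) - (-2)*0) + ((-2)*5 - 5*(-8)) + (5*7 - 0*5) + (0*5 - (-1)*7) + ((-1)*2 - (-7)*5) + ((-7)*0 - (-5)*2)
= 155
Area = |155|/2 = 77.5

77.5


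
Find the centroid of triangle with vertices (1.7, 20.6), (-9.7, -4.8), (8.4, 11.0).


Centroid = ((x_A+x_B+x_C)/3, (y_A+y_B+y_C)/3)
= ((1.7+(-9.7)+8.4)/3, (20.6+(-4.8)+11)/3)
= (0.1333, 8.9333)

(0.1333, 8.9333)


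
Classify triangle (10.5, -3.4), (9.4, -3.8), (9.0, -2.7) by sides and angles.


Side lengths squared: AB^2=1.37, BC^2=1.37, CA^2=2.74
Sorted: [1.37, 1.37, 2.74]
By sides: Isosceles, By angles: Right

Isosceles, Right


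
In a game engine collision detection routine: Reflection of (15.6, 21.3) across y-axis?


Reflection over y-axis: (x,y) -> (-x,y)
(15.6, 21.3) -> (-15.6, 21.3)

(-15.6, 21.3)


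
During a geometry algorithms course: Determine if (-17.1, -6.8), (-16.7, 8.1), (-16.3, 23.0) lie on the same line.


Cross product: ((-16.7)-(-17.1))*(23-(-6.8)) - (8.1-(-6.8))*((-16.3)-(-17.1))
= 0

Yes, collinear


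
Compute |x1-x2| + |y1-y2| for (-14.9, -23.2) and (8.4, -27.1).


|(-14.9)-8.4| + |(-23.2)-(-27.1)| = 23.3 + 3.9 = 27.2

27.2


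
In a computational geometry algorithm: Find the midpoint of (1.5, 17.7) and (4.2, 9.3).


M = ((1.5+4.2)/2, (17.7+9.3)/2)
= (2.85, 13.5)

(2.85, 13.5)


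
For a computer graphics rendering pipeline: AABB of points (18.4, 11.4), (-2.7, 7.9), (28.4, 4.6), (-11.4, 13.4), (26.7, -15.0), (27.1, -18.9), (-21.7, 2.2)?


x range: [-21.7, 28.4]
y range: [-18.9, 13.4]
Bounding box: (-21.7,-18.9) to (28.4,13.4)

(-21.7,-18.9) to (28.4,13.4)


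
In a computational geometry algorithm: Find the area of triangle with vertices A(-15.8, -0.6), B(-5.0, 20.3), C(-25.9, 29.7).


Area = |x_A(y_B-y_C) + x_B(y_C-y_A) + x_C(y_A-y_B)|/2
= |148.52 + (-151.5) + 541.31|/2
= 538.33/2 = 269.165

269.165


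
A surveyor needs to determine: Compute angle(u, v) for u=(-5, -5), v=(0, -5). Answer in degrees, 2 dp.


u.v = 25, |u| = sqrt(50) = 7.0711, |v| = sqrt(25) = 5
cos(theta) = u.v/(|u||v|) = 25/sqrt(1250) = 0.707107
theta = acos(0.707107) = 45 degrees

45 degrees


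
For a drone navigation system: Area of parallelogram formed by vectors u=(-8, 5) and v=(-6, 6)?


|u x v| = |(-8)*6 - 5*(-6)|
= |(-48) - (-30)| = 18

18


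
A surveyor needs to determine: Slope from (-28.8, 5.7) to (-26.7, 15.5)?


slope = (y2-y1)/(x2-x1) = (15.5-5.7)/((-26.7)-(-28.8)) = 9.8/2.1 = 4.6667

4.6667


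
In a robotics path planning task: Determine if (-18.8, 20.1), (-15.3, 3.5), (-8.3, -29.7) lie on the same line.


Cross product: ((-15.3)-(-18.8))*((-29.7)-20.1) - (3.5-20.1)*((-8.3)-(-18.8))
= 0

Yes, collinear


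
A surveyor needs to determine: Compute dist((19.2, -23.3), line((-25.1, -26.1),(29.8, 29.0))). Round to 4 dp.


|cross product| = 2287.21
|line direction| = sqrt(6050.02) = 77.7819
Distance = 2287.21/sqrt(6050.02) = 29.4054

29.4054


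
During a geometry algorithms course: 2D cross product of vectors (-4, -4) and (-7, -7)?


u x v = u_x*v_y - u_y*v_x = (-4)*(-7) - (-4)*(-7)
= 28 - 28 = 0

0


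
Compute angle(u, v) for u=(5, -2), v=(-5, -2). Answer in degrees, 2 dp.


u.v = -21, |u| = sqrt(29) = 5.3852, |v| = sqrt(29) = 5.3852
cos(theta) = u.v/(|u||v|) = -21/sqrt(841) = -0.724138
theta = acos(-0.724138) = 136.4 degrees

136.4 degrees


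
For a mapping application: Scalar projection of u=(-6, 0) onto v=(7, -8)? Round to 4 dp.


u.v = -42, |v| = sqrt(113) = 10.6301
Scalar projection = u.v / |v| = -42 / sqrt(113) = -3.951

-3.951


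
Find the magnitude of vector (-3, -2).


|u| = sqrt((-3)^2 + (-2)^2) = sqrt(13) = 3.6056

3.6056


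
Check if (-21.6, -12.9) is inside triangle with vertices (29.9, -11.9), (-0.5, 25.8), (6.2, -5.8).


Cross products: AB x AP = 1971.95, BC x BP = -926.05, CA x CP = -337.85
All same sign? no

No, outside


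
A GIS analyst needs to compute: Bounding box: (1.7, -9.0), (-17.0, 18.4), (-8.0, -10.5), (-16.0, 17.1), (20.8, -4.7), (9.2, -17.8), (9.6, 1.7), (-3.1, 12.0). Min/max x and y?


x range: [-17, 20.8]
y range: [-17.8, 18.4]
Bounding box: (-17,-17.8) to (20.8,18.4)

(-17,-17.8) to (20.8,18.4)


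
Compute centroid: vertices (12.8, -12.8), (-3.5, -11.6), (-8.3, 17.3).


Centroid = ((x_A+x_B+x_C)/3, (y_A+y_B+y_C)/3)
= ((12.8+(-3.5)+(-8.3))/3, ((-12.8)+(-11.6)+17.3)/3)
= (0.3333, -2.3667)

(0.3333, -2.3667)


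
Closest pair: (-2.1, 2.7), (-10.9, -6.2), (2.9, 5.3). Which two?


d(P0,P1) = 12.516, d(P0,P2) = 5.6356, d(P1,P2) = 17.9636
Closest: P0 and P2

Closest pair: (-2.1, 2.7) and (2.9, 5.3), distance = 5.6356


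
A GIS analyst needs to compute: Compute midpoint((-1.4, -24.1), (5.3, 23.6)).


M = (((-1.4)+5.3)/2, ((-24.1)+23.6)/2)
= (1.95, -0.25)

(1.95, -0.25)


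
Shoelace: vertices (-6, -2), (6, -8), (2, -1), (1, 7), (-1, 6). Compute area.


Shoelace sum: ((-6)*(-8) - 6*(-2)) + (6*(-1) - 2*(-8)) + (2*7 - 1*(-1)) + (1*6 - (-1)*7) + ((-1)*(-2) - (-6)*6)
= 136
Area = |136|/2 = 68

68


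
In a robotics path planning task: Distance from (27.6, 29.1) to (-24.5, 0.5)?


dx=-52.1, dy=-28.6
d^2 = (-52.1)^2 + (-28.6)^2 = 3532.37
d = sqrt(3532.37) = 59.4337

59.4337


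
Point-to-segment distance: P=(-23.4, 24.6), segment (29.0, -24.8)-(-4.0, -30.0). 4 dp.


Project P onto AB: t = 1 (clamped to [0,1])
Closest point on segment: (-4, -30)
Distance: 57.9441

57.9441


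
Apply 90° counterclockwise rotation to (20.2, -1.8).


90° CCW: (x,y) -> (-y, x)
(20.2,-1.8) -> (1.8, 20.2)

(1.8, 20.2)


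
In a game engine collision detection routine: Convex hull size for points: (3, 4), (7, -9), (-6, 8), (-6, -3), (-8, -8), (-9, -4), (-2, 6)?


Convex hull vertices (CCW): (-9, -4), (-8, -8), (7, -9), (3, 4), (-6, 8)
Count = 5

5


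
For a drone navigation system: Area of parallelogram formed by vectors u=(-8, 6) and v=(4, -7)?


|u x v| = |(-8)*(-7) - 6*4|
= |56 - 24| = 32

32


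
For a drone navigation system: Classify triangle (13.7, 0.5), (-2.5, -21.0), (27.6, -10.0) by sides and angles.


Side lengths squared: AB^2=724.69, BC^2=1027.01, CA^2=303.46
Sorted: [303.46, 724.69, 1027.01]
By sides: Scalene, By angles: Acute

Scalene, Acute


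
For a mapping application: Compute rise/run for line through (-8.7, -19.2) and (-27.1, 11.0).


slope = (y2-y1)/(x2-x1) = (11-(-19.2))/((-27.1)-(-8.7)) = 30.2/(-18.4) = -1.6413

-1.6413


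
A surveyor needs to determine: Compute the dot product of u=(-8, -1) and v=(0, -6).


u . v = u_x*v_x + u_y*v_y = (-8)*0 + (-1)*(-6)
= 0 + 6 = 6

6


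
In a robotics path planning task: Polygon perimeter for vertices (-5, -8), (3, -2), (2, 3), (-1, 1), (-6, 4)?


Sides: (-5, -8)->(3, -2): sqrt(100) = 10, (3, -2)->(2, 3): sqrt(26) = 5.09902, (2, 3)->(-1, 1): sqrt(13) = 3.605551, (-1, 1)->(-6, 4): sqrt(34) = 5.830952, (-6, 4)->(-5, -8): sqrt(145) = 12.041595
Sum = 36.577118
Perimeter = 36.5771

36.5771


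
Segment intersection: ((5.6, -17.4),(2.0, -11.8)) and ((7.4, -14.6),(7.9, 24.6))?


Cross products: d1=69.16, d2=213.08, d3=-20.16, d4=-164.08
d1*d2 < 0 and d3*d4 < 0? no

No, they don't intersect


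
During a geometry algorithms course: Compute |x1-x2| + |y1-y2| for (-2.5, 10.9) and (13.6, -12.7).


|(-2.5)-13.6| + |10.9-(-12.7)| = 16.1 + 23.6 = 39.7

39.7


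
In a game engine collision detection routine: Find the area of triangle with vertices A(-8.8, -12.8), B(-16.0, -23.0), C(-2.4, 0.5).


Area = |x_A(y_B-y_C) + x_B(y_C-y_A) + x_C(y_A-y_B)|/2
= |206.8 + (-212.8) + (-24.48)|/2
= 30.48/2 = 15.24

15.24


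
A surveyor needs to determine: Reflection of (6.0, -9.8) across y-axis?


Reflection over y-axis: (x,y) -> (-x,y)
(6, -9.8) -> (-6, -9.8)

(-6, -9.8)


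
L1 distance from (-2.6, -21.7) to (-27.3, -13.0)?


|(-2.6)-(-27.3)| + |(-21.7)-(-13)| = 24.7 + 8.7 = 33.4

33.4


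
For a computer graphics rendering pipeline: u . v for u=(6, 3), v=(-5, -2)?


u . v = u_x*v_x + u_y*v_y = 6*(-5) + 3*(-2)
= (-30) + (-6) = -36

-36


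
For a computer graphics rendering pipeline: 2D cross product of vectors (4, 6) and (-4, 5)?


u x v = u_x*v_y - u_y*v_x = 4*5 - 6*(-4)
= 20 - (-24) = 44

44


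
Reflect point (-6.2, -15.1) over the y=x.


Reflection over y=x: (x,y) -> (y,x)
(-6.2, -15.1) -> (-15.1, -6.2)

(-15.1, -6.2)


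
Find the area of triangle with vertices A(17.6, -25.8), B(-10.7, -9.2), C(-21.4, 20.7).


Area = |x_A(y_B-y_C) + x_B(y_C-y_A) + x_C(y_A-y_B)|/2
= |(-526.24) + (-497.55) + 355.24|/2
= 668.55/2 = 334.275

334.275


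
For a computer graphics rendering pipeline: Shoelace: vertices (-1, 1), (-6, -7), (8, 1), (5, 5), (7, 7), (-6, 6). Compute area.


Shoelace sum: ((-1)*(-7) - (-6)*1) + ((-6)*1 - 8*(-7)) + (8*5 - 5*1) + (5*7 - 7*5) + (7*6 - (-6)*7) + ((-6)*1 - (-1)*6)
= 182
Area = |182|/2 = 91

91


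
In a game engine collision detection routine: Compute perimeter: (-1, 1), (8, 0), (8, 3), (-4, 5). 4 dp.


Sides: (-1, 1)->(8, 0): sqrt(82) = 9.055385, (8, 0)->(8, 3): sqrt(9) = 3, (8, 3)->(-4, 5): sqrt(148) = 12.165525, (-4, 5)->(-1, 1): sqrt(25) = 5
Sum = 29.22091
Perimeter = 29.2209

29.2209


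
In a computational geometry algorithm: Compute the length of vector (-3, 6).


|u| = sqrt((-3)^2 + 6^2) = sqrt(45) = 6.7082

6.7082


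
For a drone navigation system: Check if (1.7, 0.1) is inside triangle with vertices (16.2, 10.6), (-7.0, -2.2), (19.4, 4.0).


Cross products: AB x AP = 58, BC x BP = 6.78, CA x CP = 129.3
All same sign? yes

Yes, inside


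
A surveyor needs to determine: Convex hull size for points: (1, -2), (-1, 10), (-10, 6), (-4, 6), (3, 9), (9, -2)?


Convex hull vertices (CCW): (-10, 6), (1, -2), (9, -2), (3, 9), (-1, 10)
Count = 5

5


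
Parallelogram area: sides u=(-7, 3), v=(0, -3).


|u x v| = |(-7)*(-3) - 3*0|
= |21 - 0| = 21

21


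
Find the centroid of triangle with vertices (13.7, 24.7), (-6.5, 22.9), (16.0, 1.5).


Centroid = ((x_A+x_B+x_C)/3, (y_A+y_B+y_C)/3)
= ((13.7+(-6.5)+16)/3, (24.7+22.9+1.5)/3)
= (7.7333, 16.3667)

(7.7333, 16.3667)


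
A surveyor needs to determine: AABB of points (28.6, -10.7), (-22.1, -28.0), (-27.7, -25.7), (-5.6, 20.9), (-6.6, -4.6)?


x range: [-27.7, 28.6]
y range: [-28, 20.9]
Bounding box: (-27.7,-28) to (28.6,20.9)

(-27.7,-28) to (28.6,20.9)


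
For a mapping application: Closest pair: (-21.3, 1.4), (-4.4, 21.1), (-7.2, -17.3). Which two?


d(P0,P1) = 25.9557, d(P0,P2) = 23.4201, d(P1,P2) = 38.5019
Closest: P0 and P2

Closest pair: (-21.3, 1.4) and (-7.2, -17.3), distance = 23.4201


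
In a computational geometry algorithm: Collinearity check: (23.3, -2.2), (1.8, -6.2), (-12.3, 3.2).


Cross product: (1.8-23.3)*(3.2-(-2.2)) - ((-6.2)-(-2.2))*((-12.3)-23.3)
= -258.5

No, not collinear


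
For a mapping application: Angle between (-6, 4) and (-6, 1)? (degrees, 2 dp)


u.v = 40, |u| = sqrt(52) = 7.2111, |v| = sqrt(37) = 6.0828
cos(theta) = u.v/(|u||v|) = 40/sqrt(1924) = 0.911922
theta = acos(0.911922) = 24.23 degrees

24.23 degrees


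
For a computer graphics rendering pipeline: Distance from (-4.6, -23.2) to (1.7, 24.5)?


dx=6.3, dy=47.7
d^2 = 6.3^2 + 47.7^2 = 2314.98
d = sqrt(2314.98) = 48.1142

48.1142


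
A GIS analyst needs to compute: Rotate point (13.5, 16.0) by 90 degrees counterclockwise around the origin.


90° CCW: (x,y) -> (-y, x)
(13.5,16) -> (-16, 13.5)

(-16, 13.5)


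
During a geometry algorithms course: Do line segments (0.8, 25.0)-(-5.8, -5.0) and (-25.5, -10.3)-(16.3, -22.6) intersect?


Cross products: d1=1799.03, d2=463.85, d3=-556.02, d4=779.16
d1*d2 < 0 and d3*d4 < 0? no

No, they don't intersect


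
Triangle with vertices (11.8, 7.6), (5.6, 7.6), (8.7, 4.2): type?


Side lengths squared: AB^2=38.44, BC^2=21.17, CA^2=21.17
Sorted: [21.17, 21.17, 38.44]
By sides: Isosceles, By angles: Acute

Isosceles, Acute


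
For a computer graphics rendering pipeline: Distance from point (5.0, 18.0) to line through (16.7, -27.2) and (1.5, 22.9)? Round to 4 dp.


|cross product| = 100.87
|line direction| = sqrt(2741.05) = 52.355
Distance = 100.87/sqrt(2741.05) = 1.9267

1.9267


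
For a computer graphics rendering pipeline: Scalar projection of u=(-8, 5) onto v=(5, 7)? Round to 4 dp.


u.v = -5, |v| = sqrt(74) = 8.6023
Scalar projection = u.v / |v| = -5 / sqrt(74) = -0.5812

-0.5812


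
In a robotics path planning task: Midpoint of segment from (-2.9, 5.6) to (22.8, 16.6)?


M = (((-2.9)+22.8)/2, (5.6+16.6)/2)
= (9.95, 11.1)

(9.95, 11.1)


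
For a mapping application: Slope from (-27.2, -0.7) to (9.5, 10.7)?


slope = (y2-y1)/(x2-x1) = (10.7-(-0.7))/(9.5-(-27.2)) = 11.4/36.7 = 0.3106

0.3106


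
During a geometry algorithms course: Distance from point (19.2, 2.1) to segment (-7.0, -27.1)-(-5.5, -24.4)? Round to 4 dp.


Project P onto AB: t = 1 (clamped to [0,1])
Closest point on segment: (-5.5, -24.4)
Distance: 36.2262

36.2262


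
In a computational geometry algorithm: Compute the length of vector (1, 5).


|u| = sqrt(1^2 + 5^2) = sqrt(26) = 5.099

5.099


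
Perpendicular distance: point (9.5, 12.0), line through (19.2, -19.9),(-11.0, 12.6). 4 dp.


|cross product| = 648.13
|line direction| = sqrt(1968.29) = 44.3654
Distance = 648.13/sqrt(1968.29) = 14.6089

14.6089


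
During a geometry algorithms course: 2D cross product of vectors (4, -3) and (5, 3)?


u x v = u_x*v_y - u_y*v_x = 4*3 - (-3)*5
= 12 - (-15) = 27

27


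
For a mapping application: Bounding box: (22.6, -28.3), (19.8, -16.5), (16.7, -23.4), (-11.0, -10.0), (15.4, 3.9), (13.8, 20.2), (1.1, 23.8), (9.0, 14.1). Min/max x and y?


x range: [-11, 22.6]
y range: [-28.3, 23.8]
Bounding box: (-11,-28.3) to (22.6,23.8)

(-11,-28.3) to (22.6,23.8)


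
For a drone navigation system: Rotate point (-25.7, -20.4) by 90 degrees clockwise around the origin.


90° CW: (x,y) -> (y, -x)
(-25.7,-20.4) -> (-20.4, 25.7)

(-20.4, 25.7)


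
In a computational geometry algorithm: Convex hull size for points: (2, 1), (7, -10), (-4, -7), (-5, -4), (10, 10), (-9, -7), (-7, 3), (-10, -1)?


Convex hull vertices (CCW): (-10, -1), (-9, -7), (7, -10), (10, 10), (-7, 3)
Count = 5

5


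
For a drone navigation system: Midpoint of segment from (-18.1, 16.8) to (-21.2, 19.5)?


M = (((-18.1)+(-21.2))/2, (16.8+19.5)/2)
= (-19.65, 18.15)

(-19.65, 18.15)


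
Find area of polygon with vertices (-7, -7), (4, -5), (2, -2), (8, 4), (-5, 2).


Shoelace sum: ((-7)*(-5) - 4*(-7)) + (4*(-2) - 2*(-5)) + (2*4 - 8*(-2)) + (8*2 - (-5)*4) + ((-5)*(-7) - (-7)*2)
= 174
Area = |174|/2 = 87

87


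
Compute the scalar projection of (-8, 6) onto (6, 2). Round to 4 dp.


u.v = -36, |v| = sqrt(40) = 6.3246
Scalar projection = u.v / |v| = -36 / sqrt(40) = -5.6921

-5.6921


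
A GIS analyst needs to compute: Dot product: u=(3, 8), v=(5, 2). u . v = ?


u . v = u_x*v_x + u_y*v_y = 3*5 + 8*2
= 15 + 16 = 31

31


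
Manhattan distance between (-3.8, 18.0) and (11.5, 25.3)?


|(-3.8)-11.5| + |18-25.3| = 15.3 + 7.3 = 22.6

22.6


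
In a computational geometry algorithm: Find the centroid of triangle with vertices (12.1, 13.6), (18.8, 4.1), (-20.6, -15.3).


Centroid = ((x_A+x_B+x_C)/3, (y_A+y_B+y_C)/3)
= ((12.1+18.8+(-20.6))/3, (13.6+4.1+(-15.3))/3)
= (3.4333, 0.8)

(3.4333, 0.8)


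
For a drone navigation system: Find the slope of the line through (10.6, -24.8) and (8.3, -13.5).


slope = (y2-y1)/(x2-x1) = ((-13.5)-(-24.8))/(8.3-10.6) = 11.3/(-2.3) = -4.913

-4.913


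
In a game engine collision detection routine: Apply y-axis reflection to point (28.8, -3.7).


Reflection over y-axis: (x,y) -> (-x,y)
(28.8, -3.7) -> (-28.8, -3.7)

(-28.8, -3.7)


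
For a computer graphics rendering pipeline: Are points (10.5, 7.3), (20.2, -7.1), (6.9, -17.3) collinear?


Cross product: (20.2-10.5)*((-17.3)-7.3) - ((-7.1)-7.3)*(6.9-10.5)
= -290.46

No, not collinear


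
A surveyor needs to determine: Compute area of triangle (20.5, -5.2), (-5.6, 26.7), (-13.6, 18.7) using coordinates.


Area = |x_A(y_B-y_C) + x_B(y_C-y_A) + x_C(y_A-y_B)|/2
= |164 + (-133.84) + 433.84|/2
= 464/2 = 232

232


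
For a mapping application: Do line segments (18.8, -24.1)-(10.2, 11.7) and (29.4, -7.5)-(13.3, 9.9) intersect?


Cross products: d1=451.7, d2=24.96, d3=-522.24, d4=-95.5
d1*d2 < 0 and d3*d4 < 0? no

No, they don't intersect


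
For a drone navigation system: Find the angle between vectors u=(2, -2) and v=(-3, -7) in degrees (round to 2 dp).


u.v = 8, |u| = sqrt(8) = 2.8284, |v| = sqrt(58) = 7.6158
cos(theta) = u.v/(|u||v|) = 8/sqrt(464) = 0.371391
theta = acos(0.371391) = 68.2 degrees

68.2 degrees


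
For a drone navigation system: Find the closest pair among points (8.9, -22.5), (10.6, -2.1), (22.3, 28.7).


d(P0,P1) = 20.4707, d(P0,P2) = 52.9245, d(P1,P2) = 32.9474
Closest: P0 and P1

Closest pair: (8.9, -22.5) and (10.6, -2.1), distance = 20.4707


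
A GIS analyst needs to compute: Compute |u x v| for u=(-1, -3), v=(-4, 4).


|u x v| = |(-1)*4 - (-3)*(-4)|
= |(-4) - 12| = 16

16


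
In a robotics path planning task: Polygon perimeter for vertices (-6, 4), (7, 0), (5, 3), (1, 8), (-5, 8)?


Sides: (-6, 4)->(7, 0): sqrt(185) = 13.601471, (7, 0)->(5, 3): sqrt(13) = 3.605551, (5, 3)->(1, 8): sqrt(41) = 6.403124, (1, 8)->(-5, 8): sqrt(36) = 6, (-5, 8)->(-6, 4): sqrt(17) = 4.123106
Sum = 33.733252
Perimeter = 33.7333

33.7333


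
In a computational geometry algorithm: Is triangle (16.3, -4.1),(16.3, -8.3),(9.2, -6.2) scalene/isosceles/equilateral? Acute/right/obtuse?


Side lengths squared: AB^2=17.64, BC^2=54.82, CA^2=54.82
Sorted: [17.64, 54.82, 54.82]
By sides: Isosceles, By angles: Acute

Isosceles, Acute


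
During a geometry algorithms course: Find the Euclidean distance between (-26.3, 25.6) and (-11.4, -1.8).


dx=14.9, dy=-27.4
d^2 = 14.9^2 + (-27.4)^2 = 972.77
d = sqrt(972.77) = 31.1893

31.1893


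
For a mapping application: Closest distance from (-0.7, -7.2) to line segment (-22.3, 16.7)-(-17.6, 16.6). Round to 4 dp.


Project P onto AB: t = 1 (clamped to [0,1])
Closest point on segment: (-17.6, 16.6)
Distance: 29.1899

29.1899


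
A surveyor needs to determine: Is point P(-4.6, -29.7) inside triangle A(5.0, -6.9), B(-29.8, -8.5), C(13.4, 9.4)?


Cross products: AB x AP = 778.08, BC x BP = -1366.92, CA x CP = 35.04
All same sign? no

No, outside
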